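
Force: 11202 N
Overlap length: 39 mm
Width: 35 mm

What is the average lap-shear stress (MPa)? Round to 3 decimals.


Average shear stress = F / (overlap * width)
= 11202 / (39 * 35)
= 8.207 MPa

8.207


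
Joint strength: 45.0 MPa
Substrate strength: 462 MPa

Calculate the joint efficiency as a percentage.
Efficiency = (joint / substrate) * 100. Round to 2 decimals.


Efficiency = (45.0 / 462) * 100 = 9.74%

9.74


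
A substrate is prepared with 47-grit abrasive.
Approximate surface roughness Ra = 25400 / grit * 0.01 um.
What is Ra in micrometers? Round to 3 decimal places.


Ra = 25400 / 47 * 0.01 = 5.404 um

5.404


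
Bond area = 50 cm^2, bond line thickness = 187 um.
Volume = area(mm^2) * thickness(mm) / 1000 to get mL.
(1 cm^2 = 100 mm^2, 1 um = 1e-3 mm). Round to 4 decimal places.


area_mm2 = 50 * 100 = 5000
blt_mm = 187 * 1e-3 = 0.187
vol_mm3 = 5000 * 0.187 = 935.0
vol_mL = 935.0 / 1000 = 0.9350 mL

0.9350


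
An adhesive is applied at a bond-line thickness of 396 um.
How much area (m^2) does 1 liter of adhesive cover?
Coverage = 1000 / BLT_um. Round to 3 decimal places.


Coverage = 1000 / 396 = 2.525 m^2

2.525


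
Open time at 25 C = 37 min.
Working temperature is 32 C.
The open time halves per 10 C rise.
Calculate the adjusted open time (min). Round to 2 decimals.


factor = 2^((32 - 25) / 10) = 1.6245
ot = 37 / 1.6245 = 22.78 min

22.78


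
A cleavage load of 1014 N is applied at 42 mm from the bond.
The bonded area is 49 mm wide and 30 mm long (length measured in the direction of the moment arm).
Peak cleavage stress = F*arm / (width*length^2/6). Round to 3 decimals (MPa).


Moment = 1014 * 42 = 42588 N*mm
Section modulus = 49 * 900 / 6 = 44100 / 6 mm^3
Stress = 42588 / (44100 / 6) = 255528 / 44100
= 5.794 MPa

5.794


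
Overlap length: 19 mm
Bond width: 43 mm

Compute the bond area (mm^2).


Bond area = 19 * 43 = 817 mm^2

817


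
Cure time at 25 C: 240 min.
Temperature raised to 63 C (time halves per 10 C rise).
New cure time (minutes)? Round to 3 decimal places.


Acceleration factor = 2^(38/10) = 13.9288
New time = 240 / 13.9288 = 17.230 min

17.230


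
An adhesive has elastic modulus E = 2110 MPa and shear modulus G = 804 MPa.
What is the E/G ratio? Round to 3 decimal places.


E/G = 2110 / 804 = 2.624

2.624


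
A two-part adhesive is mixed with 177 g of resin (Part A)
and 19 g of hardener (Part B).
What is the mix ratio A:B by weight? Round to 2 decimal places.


Mix ratio = mass_A / mass_B
= 177 / 19
= 9.32

9.32


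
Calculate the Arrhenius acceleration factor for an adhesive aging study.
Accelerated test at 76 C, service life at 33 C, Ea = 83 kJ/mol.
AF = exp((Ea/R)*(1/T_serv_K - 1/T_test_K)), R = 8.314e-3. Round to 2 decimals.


T_test = 349.15 K, T_serv = 306.15 K
Ea/R = 83 / 0.008314 = 9983.16
AF = exp(9983.16 * (1/306.15 - 1/349.15))
= 55.48

55.48


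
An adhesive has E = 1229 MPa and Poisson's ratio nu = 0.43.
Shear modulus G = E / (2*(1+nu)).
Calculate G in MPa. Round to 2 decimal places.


G = 1229 / (2*(1+0.43))
= 1229 / 2.86
= 429.72 MPa

429.72


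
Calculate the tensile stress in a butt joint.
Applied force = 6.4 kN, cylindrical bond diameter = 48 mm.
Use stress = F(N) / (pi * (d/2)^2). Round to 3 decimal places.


A = pi * 24.0^2 = 1809.5574 mm^2
sigma = 6400.0 / 1809.5574 = 3.537 MPa

3.537


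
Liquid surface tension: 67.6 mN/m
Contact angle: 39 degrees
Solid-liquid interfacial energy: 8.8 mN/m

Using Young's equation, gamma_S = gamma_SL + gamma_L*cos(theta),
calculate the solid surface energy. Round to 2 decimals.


gamma_S = 8.8 + 67.6 * cos(39)
= 61.34 mN/m

61.34


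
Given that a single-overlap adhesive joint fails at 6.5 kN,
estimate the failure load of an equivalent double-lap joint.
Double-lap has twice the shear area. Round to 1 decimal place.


Double-lap factor = 2
Expected load = 6.5 * 2 = 13.0 kN

13.0


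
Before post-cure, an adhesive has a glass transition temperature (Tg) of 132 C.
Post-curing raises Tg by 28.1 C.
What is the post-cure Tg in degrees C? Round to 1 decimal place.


Tg_post = Tg_base + delta_Tg
= 132 + 28.1
= 160.1 C

160.1


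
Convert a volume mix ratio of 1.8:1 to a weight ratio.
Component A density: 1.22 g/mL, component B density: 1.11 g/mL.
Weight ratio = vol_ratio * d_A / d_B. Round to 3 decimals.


= 1.8 * 1.22 / 1.11 = 1.978

1.978


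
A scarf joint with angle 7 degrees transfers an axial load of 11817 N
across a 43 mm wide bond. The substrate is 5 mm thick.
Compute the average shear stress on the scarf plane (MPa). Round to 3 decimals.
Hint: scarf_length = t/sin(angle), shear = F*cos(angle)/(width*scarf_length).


scarf_length = 5 / sin(7 deg) = 41.0275 mm
cos(7 deg) = 0.992546
shear stress = 11817 * 0.992546 / (43 * 41.0275)
= 6.648 MPa

6.648


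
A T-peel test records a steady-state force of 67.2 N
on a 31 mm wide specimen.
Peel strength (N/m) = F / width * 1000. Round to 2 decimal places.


Peel strength = 67.2 / 31 * 1000
= 2167.74 N/m

2167.74


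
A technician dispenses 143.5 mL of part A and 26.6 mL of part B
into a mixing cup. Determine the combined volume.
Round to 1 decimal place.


Combined volume = 143.5 + 26.6
= 170.1 mL

170.1


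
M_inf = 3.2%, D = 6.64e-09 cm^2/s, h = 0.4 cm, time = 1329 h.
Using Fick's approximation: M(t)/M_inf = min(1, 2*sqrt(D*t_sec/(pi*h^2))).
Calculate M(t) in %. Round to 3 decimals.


t = 4784400 s
ratio = min(1, 2*sqrt(6.64e-09*4784400/(pi*0.1600)))
= 0.502797
M(t) = 3.2 * 0.502797 = 1.609%

1.609


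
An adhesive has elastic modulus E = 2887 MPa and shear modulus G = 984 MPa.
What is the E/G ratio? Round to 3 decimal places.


E/G = 2887 / 984 = 2.934

2.934


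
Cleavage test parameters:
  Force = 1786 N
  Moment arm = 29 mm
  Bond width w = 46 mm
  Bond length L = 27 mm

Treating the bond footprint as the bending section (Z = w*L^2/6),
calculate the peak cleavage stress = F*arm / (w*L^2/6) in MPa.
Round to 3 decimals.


M = 1786 * 29 = 51794 N*mm
Z = 46 * 27^2 / 6 = 33534 / 6 mm^3
sigma = M / Z = 6 * 51794 / 33534 = 310764 / 33534
= 9.267 MPa

9.267


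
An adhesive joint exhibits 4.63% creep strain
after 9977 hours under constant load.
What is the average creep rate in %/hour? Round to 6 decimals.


Creep rate = strain / time
= 4.63 / 9977
= 0.000464 %/h

0.000464


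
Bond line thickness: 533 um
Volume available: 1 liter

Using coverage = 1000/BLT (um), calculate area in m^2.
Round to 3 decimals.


1 L = 1e6 mm^3, thickness = 533 um = 0.533 mm
Area = 1e6 / 0.533 mm^2 = (1e6 / 0.533) / 1e6 m^2 = 1000 / 533 m^2
= 1.876 m^2

1.876


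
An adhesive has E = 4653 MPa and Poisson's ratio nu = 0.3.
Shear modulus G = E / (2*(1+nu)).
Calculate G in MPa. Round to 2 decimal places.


G = 4653 / (2*(1+0.3))
= 4653 / 2.60
= 1789.62 MPa

1789.62


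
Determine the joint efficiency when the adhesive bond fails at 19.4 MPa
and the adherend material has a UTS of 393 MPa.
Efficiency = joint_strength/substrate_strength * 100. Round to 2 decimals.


Joint efficiency = 19.4 / 393 * 100
= 4.94%

4.94


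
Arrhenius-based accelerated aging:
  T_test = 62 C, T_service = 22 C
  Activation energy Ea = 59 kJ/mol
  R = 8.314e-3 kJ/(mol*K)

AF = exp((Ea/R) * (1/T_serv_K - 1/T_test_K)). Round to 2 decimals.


T_test_K = 335.15, T_serv_K = 295.15
AF = exp((59/8.314e-3) * (1/295.15 - 1/335.15))
= 17.63

17.63


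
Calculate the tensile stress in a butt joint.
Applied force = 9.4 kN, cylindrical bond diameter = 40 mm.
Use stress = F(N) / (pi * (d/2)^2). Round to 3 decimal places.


A = pi * 20.0^2 = 1256.6371 mm^2
sigma = 9400.0 / 1256.6371 = 7.480 MPa

7.480


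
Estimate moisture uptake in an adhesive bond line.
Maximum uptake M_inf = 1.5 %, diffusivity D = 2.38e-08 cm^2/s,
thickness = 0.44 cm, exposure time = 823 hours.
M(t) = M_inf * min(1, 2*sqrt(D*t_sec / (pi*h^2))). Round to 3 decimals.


Convert time: 823 h = 2962800 s
ratio = min(1, 2*sqrt(2.38e-08*2962800/(pi*0.44^2)))
= 0.680992
M(t) = 1.5 * 0.680992 = 1.021%

1.021


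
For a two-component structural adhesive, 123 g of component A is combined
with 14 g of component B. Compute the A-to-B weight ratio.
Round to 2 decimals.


Weight ratio A:B = 123 / 14
= 8.79

8.79


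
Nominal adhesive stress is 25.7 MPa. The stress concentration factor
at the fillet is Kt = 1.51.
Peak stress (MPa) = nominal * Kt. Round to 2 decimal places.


Peak = 25.7 * 1.51 = 38.81 MPa

38.81


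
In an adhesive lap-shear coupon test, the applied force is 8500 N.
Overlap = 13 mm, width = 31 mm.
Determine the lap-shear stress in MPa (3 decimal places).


stress = F / (overlap * width)
= 8500 / (13 * 31)
= 21.092 MPa

21.092


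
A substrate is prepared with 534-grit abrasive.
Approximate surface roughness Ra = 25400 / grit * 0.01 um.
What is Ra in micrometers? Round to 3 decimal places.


Ra = 25400 / 534 * 0.01 = 0.476 um

0.476


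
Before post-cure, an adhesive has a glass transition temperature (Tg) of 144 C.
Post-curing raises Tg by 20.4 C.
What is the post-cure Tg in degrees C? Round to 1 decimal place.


Tg_post = Tg_base + delta_Tg
= 144 + 20.4
= 164.4 C

164.4


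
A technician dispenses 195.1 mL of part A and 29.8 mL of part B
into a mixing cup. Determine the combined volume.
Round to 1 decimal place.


Combined volume = 195.1 + 29.8
= 224.9 mL

224.9


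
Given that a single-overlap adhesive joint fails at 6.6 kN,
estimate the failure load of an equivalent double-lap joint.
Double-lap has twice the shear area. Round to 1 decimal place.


Double-lap factor = 2
Expected load = 6.6 * 2 = 13.2 kN

13.2


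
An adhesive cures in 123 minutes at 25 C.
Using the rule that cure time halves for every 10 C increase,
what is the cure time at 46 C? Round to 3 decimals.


Factor = 2^((46 - 25) / 10) = 4.2871
Cure time = 123 / 4.2871
= 28.691 minutes

28.691


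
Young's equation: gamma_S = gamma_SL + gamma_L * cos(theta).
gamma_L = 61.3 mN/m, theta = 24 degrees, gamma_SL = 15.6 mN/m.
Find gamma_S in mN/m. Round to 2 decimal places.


cos(24 deg) = 0.913545
gamma_S = 15.6 + 61.3 * 0.913545
= 71.60 mN/m

71.60


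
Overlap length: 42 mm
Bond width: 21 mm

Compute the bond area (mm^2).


Bond area = 42 * 21 = 882 mm^2

882


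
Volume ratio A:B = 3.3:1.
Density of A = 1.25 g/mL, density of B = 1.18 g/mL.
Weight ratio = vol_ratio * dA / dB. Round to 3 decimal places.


Wt ratio = 3.3 * 1.25 / 1.18
= 3.496

3.496


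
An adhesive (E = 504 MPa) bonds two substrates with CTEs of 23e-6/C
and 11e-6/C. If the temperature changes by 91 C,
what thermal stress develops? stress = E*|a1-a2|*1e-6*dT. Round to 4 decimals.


Stress = 504 * |23 - 11| * 1e-6 * 91
= 0.5504 MPa

0.5504


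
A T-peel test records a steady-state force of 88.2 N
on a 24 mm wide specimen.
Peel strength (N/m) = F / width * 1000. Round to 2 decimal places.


Peel strength = 88.2 / 24 * 1000
= 3675.00 N/m

3675.00


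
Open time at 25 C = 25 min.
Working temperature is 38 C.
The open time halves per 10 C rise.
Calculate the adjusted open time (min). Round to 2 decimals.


factor = 2^((38 - 25) / 10) = 2.4623
ot = 25 / 2.4623 = 10.15 min

10.15


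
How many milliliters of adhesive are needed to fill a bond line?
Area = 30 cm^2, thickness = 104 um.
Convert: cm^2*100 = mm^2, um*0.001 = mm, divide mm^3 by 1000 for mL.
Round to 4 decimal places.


= (30 * 100) * (104 * 0.001) / 1000
= 0.3120 mL

0.3120


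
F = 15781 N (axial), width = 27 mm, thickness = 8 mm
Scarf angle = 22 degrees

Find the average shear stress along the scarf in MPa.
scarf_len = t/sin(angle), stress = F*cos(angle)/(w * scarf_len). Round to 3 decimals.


scarf_len = 8/sin(22 deg) = 21.3557
cos(22 deg) = 0.927184
stress = 15781*0.927184/(27*21.3557) = 25.376 MPa

25.376


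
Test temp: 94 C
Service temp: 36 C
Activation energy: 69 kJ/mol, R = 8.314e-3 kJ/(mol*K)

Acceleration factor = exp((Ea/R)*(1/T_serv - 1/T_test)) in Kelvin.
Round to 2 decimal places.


AF = exp((69/0.008314)*(1/309.15 - 1/367.15))
= 69.47

69.47


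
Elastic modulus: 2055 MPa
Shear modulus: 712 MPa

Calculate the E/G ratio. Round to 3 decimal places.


E / G = 2055 / 712 = 2.886

2.886


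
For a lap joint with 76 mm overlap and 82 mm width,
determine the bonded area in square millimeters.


Area = 76 * 82 = 6232 mm^2

6232


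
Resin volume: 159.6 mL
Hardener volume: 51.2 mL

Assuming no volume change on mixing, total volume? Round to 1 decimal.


V_total = 159.6 + 51.2 = 210.8 mL

210.8


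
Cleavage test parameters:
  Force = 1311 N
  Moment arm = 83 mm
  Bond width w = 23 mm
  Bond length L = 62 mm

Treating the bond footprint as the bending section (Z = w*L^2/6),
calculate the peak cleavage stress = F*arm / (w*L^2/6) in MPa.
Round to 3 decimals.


M = 1311 * 83 = 108813 N*mm
Z = 23 * 62^2 / 6 = 88412 / 6 mm^3
sigma = M / Z = 6 * 108813 / 88412 = 652878 / 88412
= 7.384 MPa

7.384


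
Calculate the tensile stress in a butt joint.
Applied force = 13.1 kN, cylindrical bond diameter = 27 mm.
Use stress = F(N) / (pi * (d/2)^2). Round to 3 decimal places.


A = pi * 13.5^2 = 572.5553 mm^2
sigma = 13100.0 / 572.5553 = 22.880 MPa

22.880


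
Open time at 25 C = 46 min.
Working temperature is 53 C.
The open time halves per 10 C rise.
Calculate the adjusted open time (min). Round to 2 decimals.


factor = 2^((53 - 25) / 10) = 6.9644
ot = 46 / 6.9644 = 6.61 min

6.61


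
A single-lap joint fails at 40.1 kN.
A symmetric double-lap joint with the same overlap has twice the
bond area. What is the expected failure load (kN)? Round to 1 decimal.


Double-lap load = 2 * 40.1 = 80.2 kN

80.2


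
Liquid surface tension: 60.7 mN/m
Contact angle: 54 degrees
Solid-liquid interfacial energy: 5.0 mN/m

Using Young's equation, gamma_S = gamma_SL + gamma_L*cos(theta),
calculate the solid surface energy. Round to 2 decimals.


gamma_S = 5.0 + 60.7 * cos(54)
= 40.68 mN/m

40.68


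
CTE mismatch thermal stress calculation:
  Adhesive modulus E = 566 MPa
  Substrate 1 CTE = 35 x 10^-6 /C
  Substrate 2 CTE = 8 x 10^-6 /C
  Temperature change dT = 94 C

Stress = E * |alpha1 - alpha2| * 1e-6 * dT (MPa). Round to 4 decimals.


delta_alpha = |35 - 8| = 27 x 10^-6/C
Stress = 566 * 27e-6 * 94
= 1.4365 MPa

1.4365


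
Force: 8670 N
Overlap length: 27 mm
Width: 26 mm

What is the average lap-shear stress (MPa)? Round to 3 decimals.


Average shear stress = F / (overlap * width)
= 8670 / (27 * 26)
= 12.350 MPa

12.350


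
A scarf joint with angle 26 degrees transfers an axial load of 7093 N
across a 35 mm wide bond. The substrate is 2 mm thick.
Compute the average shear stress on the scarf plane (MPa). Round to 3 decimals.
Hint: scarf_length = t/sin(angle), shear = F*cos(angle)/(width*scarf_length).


scarf_length = 2 / sin(26 deg) = 4.5623 mm
cos(26 deg) = 0.898794
shear stress = 7093 * 0.898794 / (35 * 4.5623)
= 39.924 MPa

39.924


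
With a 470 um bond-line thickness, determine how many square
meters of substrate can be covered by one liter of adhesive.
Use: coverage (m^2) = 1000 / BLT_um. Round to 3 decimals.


Coverage = 1000 / 470 = 2.128 m^2

2.128


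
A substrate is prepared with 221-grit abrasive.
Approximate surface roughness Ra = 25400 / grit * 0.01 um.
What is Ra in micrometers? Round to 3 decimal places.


Ra = 25400 / 221 * 0.01 = 1.149 um

1.149


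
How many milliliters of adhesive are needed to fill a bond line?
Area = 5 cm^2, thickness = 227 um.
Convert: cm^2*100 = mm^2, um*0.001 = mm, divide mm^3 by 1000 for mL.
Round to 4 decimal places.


= (5 * 100) * (227 * 0.001) / 1000
= 0.1135 mL

0.1135


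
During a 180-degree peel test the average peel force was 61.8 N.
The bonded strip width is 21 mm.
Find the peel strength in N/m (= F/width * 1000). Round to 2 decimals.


Peel strength = F/width * 1000
= 61.8 / 21 * 1000
= 2942.86 N/m

2942.86


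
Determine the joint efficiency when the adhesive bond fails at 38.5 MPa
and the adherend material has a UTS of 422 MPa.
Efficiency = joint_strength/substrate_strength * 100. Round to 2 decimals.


Joint efficiency = 38.5 / 422 * 100
= 9.12%

9.12


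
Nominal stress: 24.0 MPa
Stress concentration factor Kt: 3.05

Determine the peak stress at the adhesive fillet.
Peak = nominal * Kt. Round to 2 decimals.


Peak stress = 24.0 * 3.05
= 73.20 MPa

73.20


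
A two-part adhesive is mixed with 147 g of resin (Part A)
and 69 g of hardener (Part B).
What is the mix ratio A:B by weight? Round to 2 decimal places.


Mix ratio = mass_A / mass_B
= 147 / 69
= 2.13

2.13


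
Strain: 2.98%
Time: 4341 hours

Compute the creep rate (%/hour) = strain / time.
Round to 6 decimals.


Creep rate = 2.98 / 4341
= 0.000686 %/h

0.000686


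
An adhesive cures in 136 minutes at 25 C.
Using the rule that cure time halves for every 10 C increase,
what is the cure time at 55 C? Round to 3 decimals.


Factor = 2^((55 - 25) / 10) = 8.0000
Cure time = 136 / 8.0000
= 17.000 minutes

17.000


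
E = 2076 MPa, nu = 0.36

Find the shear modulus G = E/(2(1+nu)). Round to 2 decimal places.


G = 2076 / (2 * 1.36)
= 763.24 MPa

763.24


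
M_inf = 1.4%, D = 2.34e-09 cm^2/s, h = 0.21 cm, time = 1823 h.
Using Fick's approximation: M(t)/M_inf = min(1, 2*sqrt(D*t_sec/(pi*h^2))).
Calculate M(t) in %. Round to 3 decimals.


t = 6562800 s
ratio = min(1, 2*sqrt(2.34e-09*6562800/(pi*0.0441)))
= 0.665868
M(t) = 1.4 * 0.665868 = 0.932%

0.932


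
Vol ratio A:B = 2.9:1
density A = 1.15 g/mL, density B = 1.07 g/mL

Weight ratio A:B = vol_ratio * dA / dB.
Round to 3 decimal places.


Weight ratio = 2.9 * 1.15 / 1.07
= 3.117

3.117


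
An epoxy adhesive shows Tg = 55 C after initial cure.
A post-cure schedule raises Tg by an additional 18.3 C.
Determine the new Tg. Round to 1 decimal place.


New Tg = 55 + 18.3
= 73.3 C

73.3


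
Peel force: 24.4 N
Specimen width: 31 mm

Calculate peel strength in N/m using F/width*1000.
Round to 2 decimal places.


Peel strength = 24.4 / 31 * 1000 = 787.10 N/m

787.10


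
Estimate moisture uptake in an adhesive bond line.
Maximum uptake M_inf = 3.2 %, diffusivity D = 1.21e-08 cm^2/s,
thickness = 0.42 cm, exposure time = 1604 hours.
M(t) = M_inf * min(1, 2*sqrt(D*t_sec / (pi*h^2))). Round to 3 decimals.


Convert time: 1604 h = 5774400 s
ratio = min(1, 2*sqrt(1.21e-08*5774400/(pi*0.42^2)))
= 0.710153
M(t) = 3.2 * 0.710153 = 2.272%

2.272


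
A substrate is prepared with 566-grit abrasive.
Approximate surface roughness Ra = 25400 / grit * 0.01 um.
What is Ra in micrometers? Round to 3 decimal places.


Ra = 25400 / 566 * 0.01 = 0.449 um

0.449


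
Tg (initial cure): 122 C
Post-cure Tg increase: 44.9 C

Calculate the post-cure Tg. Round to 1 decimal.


Post-cure Tg = 122 + 44.9 = 166.9 C

166.9


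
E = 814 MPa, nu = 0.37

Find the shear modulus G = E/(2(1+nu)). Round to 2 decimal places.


G = 814 / (2 * 1.37)
= 297.08 MPa

297.08


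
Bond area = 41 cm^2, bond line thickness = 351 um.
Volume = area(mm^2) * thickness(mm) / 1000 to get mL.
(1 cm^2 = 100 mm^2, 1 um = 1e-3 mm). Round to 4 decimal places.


area_mm2 = 41 * 100 = 4100
blt_mm = 351 * 1e-3 = 0.351
vol_mm3 = 4100 * 0.351 = 1439.1
vol_mL = 1439.1 / 1000 = 1.4391 mL

1.4391


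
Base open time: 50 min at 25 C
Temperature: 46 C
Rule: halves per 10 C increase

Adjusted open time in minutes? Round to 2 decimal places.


Acceleration = 2^((46-25)/10) = 4.2871
Open time = 50 / 4.2871 = 11.66 min

11.66


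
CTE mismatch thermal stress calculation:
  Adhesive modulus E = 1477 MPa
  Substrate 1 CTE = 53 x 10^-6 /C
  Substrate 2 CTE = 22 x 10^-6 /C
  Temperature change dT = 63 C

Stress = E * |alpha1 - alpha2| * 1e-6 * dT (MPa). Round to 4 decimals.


delta_alpha = |53 - 22| = 31 x 10^-6/C
Stress = 1477 * 31e-6 * 63
= 2.8846 MPa

2.8846


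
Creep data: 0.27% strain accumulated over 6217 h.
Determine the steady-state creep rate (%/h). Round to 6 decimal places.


Rate = 0.27 / 6217 = 0.000043 %/h

0.000043


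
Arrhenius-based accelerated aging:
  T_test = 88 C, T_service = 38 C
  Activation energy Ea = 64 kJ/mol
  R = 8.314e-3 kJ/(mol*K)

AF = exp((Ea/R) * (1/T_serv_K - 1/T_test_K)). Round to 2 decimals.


T_test_K = 361.15, T_serv_K = 311.15
AF = exp((64/8.314e-3) * (1/311.15 - 1/361.15))
= 30.73

30.73


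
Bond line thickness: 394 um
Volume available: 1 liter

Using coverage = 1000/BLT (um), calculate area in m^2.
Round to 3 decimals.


1 L = 1e6 mm^3, thickness = 394 um = 0.394 mm
Area = 1e6 / 0.394 mm^2 = (1e6 / 0.394) / 1e6 m^2 = 1000 / 394 m^2
= 2.538 m^2

2.538


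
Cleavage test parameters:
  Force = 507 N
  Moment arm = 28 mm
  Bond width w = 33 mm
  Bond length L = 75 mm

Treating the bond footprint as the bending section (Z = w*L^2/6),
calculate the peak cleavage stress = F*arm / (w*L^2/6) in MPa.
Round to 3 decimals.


M = 507 * 28 = 14196 N*mm
Z = 33 * 75^2 / 6 = 185625 / 6 mm^3
sigma = M / Z = 6 * 14196 / 185625 = 85176 / 185625
= 0.459 MPa

0.459


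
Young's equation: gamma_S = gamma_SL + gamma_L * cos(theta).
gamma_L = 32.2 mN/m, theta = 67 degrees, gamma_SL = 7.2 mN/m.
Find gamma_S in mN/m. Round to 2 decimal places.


cos(67 deg) = 0.390731
gamma_S = 7.2 + 32.2 * 0.390731
= 19.78 mN/m

19.78


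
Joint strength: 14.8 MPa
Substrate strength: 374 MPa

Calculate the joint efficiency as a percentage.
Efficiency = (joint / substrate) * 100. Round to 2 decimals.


Efficiency = (14.8 / 374) * 100 = 3.96%

3.96


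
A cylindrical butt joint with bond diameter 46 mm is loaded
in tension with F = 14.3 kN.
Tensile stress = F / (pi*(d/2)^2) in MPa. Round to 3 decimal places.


Area = pi * (46/2)^2 = 1661.9025 mm^2
Stress = 14.3*1000 / 1661.9025
= 8.605 MPa

8.605


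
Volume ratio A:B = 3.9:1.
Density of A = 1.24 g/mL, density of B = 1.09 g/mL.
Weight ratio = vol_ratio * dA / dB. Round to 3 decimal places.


Wt ratio = 3.9 * 1.24 / 1.09
= 4.437

4.437


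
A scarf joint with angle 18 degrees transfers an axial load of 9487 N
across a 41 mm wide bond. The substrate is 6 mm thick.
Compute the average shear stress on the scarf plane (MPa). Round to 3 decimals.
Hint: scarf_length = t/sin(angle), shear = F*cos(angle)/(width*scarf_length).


scarf_length = 6 / sin(18 deg) = 19.4164 mm
cos(18 deg) = 0.951057
shear stress = 9487 * 0.951057 / (41 * 19.4164)
= 11.334 MPa

11.334


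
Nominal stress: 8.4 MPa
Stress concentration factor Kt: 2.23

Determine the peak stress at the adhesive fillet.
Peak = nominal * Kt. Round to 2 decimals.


Peak stress = 8.4 * 2.23
= 18.73 MPa

18.73


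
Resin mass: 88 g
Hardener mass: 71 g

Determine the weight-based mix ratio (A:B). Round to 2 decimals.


Ratio = 88 / 71 = 1.24

1.24


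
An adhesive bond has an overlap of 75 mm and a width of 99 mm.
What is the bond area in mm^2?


Bond area = overlap * width
= 75 * 99
= 7425 mm^2

7425


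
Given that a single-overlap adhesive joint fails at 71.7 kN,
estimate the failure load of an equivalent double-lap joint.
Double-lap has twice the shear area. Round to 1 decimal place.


Double-lap factor = 2
Expected load = 71.7 * 2 = 143.4 kN

143.4


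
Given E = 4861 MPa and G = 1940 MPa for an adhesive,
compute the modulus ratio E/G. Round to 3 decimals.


E/G ratio = 4861 / 1940 = 2.506

2.506


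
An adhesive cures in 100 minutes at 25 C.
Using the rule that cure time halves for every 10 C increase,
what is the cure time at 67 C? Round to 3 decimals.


Factor = 2^((67 - 25) / 10) = 18.3792
Cure time = 100 / 18.3792
= 5.441 minutes

5.441


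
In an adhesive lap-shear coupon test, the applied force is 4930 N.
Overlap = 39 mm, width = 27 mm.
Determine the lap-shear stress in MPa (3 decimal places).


stress = F / (overlap * width)
= 4930 / (39 * 27)
= 4.682 MPa

4.682


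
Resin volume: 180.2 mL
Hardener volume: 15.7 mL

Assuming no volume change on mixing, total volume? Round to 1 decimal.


V_total = 180.2 + 15.7 = 195.9 mL

195.9


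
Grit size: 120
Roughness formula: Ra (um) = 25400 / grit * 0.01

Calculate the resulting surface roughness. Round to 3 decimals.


Ra = 25400 / 120 * 0.01
= 2.117 um

2.117


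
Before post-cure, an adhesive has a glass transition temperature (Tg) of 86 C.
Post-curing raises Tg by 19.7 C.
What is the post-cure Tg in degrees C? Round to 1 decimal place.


Tg_post = Tg_base + delta_Tg
= 86 + 19.7
= 105.7 C

105.7


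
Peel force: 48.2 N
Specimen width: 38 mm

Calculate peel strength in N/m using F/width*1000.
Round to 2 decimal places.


Peel strength = 48.2 / 38 * 1000 = 1268.42 N/m

1268.42


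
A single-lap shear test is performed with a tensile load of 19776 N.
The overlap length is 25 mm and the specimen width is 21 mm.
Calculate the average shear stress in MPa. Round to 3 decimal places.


Shear stress = F / (overlap * width)
= 19776 / (25 * 21)
= 19776 / 525
= 37.669 MPa

37.669


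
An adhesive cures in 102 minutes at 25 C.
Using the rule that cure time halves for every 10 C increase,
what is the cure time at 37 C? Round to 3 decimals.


Factor = 2^((37 - 25) / 10) = 2.2974
Cure time = 102 / 2.2974
= 44.398 minutes

44.398


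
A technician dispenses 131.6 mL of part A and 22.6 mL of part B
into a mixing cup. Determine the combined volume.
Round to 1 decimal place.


Combined volume = 131.6 + 22.6
= 154.2 mL

154.2


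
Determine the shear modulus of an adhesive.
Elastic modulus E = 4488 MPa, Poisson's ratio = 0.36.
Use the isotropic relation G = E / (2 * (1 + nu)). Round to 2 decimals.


G = 4488 / (2*(1+0.36)) = 4488 / 2.72
= 1650.00 MPa

1650.00


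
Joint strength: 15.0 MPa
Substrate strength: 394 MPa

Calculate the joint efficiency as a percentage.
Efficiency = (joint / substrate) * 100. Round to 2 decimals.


Efficiency = (15.0 / 394) * 100 = 3.81%

3.81


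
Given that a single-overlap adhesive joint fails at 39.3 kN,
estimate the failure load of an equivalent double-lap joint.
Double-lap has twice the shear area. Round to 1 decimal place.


Double-lap factor = 2
Expected load = 39.3 * 2 = 78.6 kN

78.6


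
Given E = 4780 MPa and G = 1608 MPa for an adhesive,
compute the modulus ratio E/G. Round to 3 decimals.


E/G ratio = 4780 / 1608 = 2.973

2.973


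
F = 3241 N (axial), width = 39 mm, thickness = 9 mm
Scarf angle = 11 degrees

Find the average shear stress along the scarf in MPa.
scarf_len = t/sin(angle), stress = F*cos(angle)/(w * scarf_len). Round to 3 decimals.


scarf_len = 9/sin(11 deg) = 47.1676
cos(11 deg) = 0.981627
stress = 3241*0.981627/(39*47.1676) = 1.729 MPa

1.729


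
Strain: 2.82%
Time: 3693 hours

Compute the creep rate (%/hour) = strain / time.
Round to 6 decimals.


Creep rate = 2.82 / 3693
= 0.000764 %/h

0.000764


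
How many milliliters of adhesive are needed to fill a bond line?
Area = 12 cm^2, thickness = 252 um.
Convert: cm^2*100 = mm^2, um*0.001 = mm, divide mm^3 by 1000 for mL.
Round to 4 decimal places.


= (12 * 100) * (252 * 0.001) / 1000
= 0.3024 mL

0.3024


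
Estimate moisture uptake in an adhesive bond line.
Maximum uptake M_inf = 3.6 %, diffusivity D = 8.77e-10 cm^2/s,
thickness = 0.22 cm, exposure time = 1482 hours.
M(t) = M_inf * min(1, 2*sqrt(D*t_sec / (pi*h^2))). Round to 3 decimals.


Convert time: 1482 h = 5335200 s
ratio = min(1, 2*sqrt(8.77e-10*5335200/(pi*0.22^2)))
= 0.350839
M(t) = 3.6 * 0.350839 = 1.263%

1.263


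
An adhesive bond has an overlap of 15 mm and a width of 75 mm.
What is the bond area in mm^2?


Bond area = overlap * width
= 15 * 75
= 1125 mm^2

1125


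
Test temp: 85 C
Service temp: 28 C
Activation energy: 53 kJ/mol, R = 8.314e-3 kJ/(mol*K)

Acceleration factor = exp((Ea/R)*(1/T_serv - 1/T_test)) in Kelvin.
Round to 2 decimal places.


AF = exp((53/0.008314)*(1/301.15 - 1/358.15))
= 29.05

29.05


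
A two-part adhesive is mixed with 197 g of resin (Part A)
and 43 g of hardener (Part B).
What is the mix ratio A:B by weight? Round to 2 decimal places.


Mix ratio = mass_A / mass_B
= 197 / 43
= 4.58

4.58


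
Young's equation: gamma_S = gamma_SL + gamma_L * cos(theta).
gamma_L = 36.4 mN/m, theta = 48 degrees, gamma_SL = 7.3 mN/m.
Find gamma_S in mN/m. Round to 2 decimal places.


cos(48 deg) = 0.669131
gamma_S = 7.3 + 36.4 * 0.669131
= 31.66 mN/m

31.66


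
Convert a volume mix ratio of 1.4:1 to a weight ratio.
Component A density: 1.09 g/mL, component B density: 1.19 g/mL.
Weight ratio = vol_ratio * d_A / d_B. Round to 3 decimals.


= 1.4 * 1.09 / 1.19 = 1.282

1.282


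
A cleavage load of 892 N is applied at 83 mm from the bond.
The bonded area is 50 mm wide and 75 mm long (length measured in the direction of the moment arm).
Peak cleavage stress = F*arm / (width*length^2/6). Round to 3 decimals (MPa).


Moment = 892 * 83 = 74036 N*mm
Section modulus = 50 * 5625 / 6 = 281250 / 6 mm^3
Stress = 74036 / (281250 / 6) = 444216 / 281250
= 1.579 MPa

1.579


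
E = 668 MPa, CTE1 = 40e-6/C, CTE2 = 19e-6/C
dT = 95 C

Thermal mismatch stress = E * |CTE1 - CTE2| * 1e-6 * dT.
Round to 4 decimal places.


= 668 * 21e-6 * 95
= 1.3327 MPa

1.3327


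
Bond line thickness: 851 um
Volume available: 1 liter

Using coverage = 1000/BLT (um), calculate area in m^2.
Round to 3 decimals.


1 L = 1e6 mm^3, thickness = 851 um = 0.851 mm
Area = 1e6 / 0.851 mm^2 = (1e6 / 0.851) / 1e6 m^2 = 1000 / 851 m^2
= 1.175 m^2

1.175


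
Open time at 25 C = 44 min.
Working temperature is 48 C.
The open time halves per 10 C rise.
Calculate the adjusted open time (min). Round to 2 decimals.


factor = 2^((48 - 25) / 10) = 4.9246
ot = 44 / 4.9246 = 8.93 min

8.93


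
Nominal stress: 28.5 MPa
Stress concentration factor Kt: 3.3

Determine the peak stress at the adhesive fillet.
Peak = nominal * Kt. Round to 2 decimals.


Peak stress = 28.5 * 3.3
= 94.05 MPa

94.05


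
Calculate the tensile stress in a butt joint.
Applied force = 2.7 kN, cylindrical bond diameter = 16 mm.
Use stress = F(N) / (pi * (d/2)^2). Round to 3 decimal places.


A = pi * 8.0^2 = 201.0619 mm^2
sigma = 2700.0 / 201.0619 = 13.429 MPa

13.429


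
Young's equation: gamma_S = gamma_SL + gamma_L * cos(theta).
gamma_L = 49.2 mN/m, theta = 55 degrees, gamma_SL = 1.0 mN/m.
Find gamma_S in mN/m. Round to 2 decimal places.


cos(55 deg) = 0.573576
gamma_S = 1.0 + 49.2 * 0.573576
= 29.22 mN/m

29.22


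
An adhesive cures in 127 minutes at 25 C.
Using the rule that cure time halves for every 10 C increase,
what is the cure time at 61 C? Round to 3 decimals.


Factor = 2^((61 - 25) / 10) = 12.1257
Cure time = 127 / 12.1257
= 10.474 minutes

10.474


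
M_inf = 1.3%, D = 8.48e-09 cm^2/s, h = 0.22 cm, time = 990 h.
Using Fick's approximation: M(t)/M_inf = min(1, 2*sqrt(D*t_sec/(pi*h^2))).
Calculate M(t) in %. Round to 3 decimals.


t = 3564000 s
ratio = min(1, 2*sqrt(8.48e-09*3564000/(pi*0.0484)))
= 0.891660
M(t) = 1.3 * 0.891660 = 1.159%

1.159


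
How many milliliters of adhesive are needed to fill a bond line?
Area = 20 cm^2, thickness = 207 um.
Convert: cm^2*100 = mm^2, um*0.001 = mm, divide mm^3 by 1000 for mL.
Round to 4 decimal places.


= (20 * 100) * (207 * 0.001) / 1000
= 0.4140 mL

0.4140


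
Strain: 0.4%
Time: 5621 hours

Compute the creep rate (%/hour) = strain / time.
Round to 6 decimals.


Creep rate = 0.4 / 5621
= 0.000071 %/h

0.000071


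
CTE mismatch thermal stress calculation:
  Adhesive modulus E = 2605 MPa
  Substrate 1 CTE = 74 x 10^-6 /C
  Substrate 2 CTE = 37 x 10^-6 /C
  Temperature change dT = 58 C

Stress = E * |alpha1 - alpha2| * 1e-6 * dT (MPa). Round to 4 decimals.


delta_alpha = |74 - 37| = 37 x 10^-6/C
Stress = 2605 * 37e-6 * 58
= 5.5903 MPa

5.5903


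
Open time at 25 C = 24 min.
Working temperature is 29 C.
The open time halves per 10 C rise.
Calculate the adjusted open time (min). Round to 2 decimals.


factor = 2^((29 - 25) / 10) = 1.3195
ot = 24 / 1.3195 = 18.19 min

18.19


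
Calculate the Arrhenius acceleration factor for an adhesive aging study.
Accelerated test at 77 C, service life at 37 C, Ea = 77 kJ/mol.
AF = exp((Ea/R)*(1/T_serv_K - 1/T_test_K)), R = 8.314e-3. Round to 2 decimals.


T_test = 350.15 K, T_serv = 310.15 K
Ea/R = 77 / 0.008314 = 9261.49
AF = exp(9261.49 * (1/310.15 - 1/350.15))
= 30.30

30.30


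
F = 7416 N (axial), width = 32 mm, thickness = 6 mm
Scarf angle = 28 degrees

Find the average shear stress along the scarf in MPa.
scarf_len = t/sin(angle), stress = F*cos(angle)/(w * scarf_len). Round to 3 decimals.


scarf_len = 6/sin(28 deg) = 12.7803
cos(28 deg) = 0.882948
stress = 7416*0.882948/(32*12.7803) = 16.011 MPa

16.011


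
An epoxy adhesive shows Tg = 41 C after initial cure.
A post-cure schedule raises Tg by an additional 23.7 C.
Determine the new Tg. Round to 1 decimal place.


New Tg = 41 + 23.7
= 64.7 C

64.7


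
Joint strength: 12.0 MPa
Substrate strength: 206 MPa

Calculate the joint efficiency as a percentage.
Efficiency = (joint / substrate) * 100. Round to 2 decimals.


Efficiency = (12.0 / 206) * 100 = 5.83%

5.83


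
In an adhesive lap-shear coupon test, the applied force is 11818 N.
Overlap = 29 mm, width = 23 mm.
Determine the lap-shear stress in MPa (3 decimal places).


stress = F / (overlap * width)
= 11818 / (29 * 23)
= 17.718 MPa

17.718


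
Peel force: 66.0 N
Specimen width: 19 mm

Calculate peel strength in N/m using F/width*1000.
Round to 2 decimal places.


Peel strength = 66.0 / 19 * 1000 = 3473.68 N/m

3473.68


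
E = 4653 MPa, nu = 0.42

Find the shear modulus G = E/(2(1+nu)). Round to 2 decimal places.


G = 4653 / (2 * 1.42)
= 1638.38 MPa

1638.38


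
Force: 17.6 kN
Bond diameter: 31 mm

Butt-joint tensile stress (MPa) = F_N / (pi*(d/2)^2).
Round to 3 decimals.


F_N = 17.6 * 1000 = 17600.0 N
A = pi*(15.5)^2 = 754.7676 mm^2
stress = 17600.0 / 754.7676 = 23.318 MPa

23.318


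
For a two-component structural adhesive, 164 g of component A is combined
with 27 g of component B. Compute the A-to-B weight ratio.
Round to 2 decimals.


Weight ratio A:B = 164 / 27
= 6.07

6.07


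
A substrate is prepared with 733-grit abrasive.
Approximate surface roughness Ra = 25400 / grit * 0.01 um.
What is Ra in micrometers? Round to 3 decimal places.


Ra = 25400 / 733 * 0.01 = 0.347 um

0.347


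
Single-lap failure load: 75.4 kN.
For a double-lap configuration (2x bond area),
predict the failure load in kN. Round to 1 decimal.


Failure load = 75.4 * 2 = 150.8 kN

150.8


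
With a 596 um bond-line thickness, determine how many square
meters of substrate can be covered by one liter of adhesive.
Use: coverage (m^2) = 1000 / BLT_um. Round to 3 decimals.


Coverage = 1000 / 596 = 1.678 m^2

1.678


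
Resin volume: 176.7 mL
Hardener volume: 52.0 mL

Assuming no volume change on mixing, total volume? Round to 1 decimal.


V_total = 176.7 + 52.0 = 228.7 mL

228.7


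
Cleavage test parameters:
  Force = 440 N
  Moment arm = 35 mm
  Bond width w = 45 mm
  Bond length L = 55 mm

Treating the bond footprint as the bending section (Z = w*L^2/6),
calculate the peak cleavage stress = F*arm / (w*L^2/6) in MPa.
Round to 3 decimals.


M = 440 * 35 = 15400 N*mm
Z = 45 * 55^2 / 6 = 136125 / 6 mm^3
sigma = M / Z = 6 * 15400 / 136125 = 92400 / 136125
= 0.679 MPa

0.679


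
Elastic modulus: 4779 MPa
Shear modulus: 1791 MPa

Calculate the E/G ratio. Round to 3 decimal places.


E / G = 4779 / 1791 = 2.668

2.668


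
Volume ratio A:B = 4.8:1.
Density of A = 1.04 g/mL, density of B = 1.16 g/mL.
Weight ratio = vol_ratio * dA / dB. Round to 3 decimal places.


Wt ratio = 4.8 * 1.04 / 1.16
= 4.303

4.303


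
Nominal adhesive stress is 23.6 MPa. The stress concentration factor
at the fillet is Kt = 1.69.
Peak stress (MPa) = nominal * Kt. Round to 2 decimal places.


Peak = 23.6 * 1.69 = 39.88 MPa

39.88


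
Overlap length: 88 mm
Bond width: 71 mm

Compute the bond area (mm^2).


Bond area = 88 * 71 = 6248 mm^2

6248


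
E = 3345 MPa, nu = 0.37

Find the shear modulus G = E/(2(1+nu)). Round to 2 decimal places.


G = 3345 / (2 * 1.37)
= 1220.80 MPa

1220.80


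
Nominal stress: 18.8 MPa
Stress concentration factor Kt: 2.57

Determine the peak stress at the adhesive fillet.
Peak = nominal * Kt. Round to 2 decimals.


Peak stress = 18.8 * 2.57
= 48.32 MPa

48.32


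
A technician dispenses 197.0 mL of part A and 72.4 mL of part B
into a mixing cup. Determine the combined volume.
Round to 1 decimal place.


Combined volume = 197.0 + 72.4
= 269.4 mL

269.4


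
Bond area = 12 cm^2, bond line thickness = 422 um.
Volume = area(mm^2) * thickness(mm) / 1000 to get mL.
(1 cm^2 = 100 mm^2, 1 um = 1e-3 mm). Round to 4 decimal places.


area_mm2 = 12 * 100 = 1200
blt_mm = 422 * 1e-3 = 0.422
vol_mm3 = 1200 * 0.422 = 506.4
vol_mL = 506.4 / 1000 = 0.5064 mL

0.5064


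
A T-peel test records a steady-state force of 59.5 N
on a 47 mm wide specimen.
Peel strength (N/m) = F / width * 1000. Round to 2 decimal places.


Peel strength = 59.5 / 47 * 1000
= 1265.96 N/m

1265.96


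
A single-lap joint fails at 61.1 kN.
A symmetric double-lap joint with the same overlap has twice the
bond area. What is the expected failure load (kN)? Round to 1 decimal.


Double-lap load = 2 * 61.1 = 122.2 kN

122.2


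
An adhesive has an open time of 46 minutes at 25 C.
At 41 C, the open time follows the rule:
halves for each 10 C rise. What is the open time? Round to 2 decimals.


Factor = 2^((41-25)/10) = 3.0314
Open time = 46 / 3.0314 = 15.17 min

15.17


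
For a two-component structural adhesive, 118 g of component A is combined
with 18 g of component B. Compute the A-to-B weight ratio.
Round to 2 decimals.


Weight ratio A:B = 118 / 18
= 6.56

6.56


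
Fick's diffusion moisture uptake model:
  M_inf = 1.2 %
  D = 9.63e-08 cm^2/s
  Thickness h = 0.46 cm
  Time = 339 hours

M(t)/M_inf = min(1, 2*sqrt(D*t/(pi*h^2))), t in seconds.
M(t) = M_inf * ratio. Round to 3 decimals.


t_sec = 339 * 3600 = 1220400
ratio = 2*sqrt(9.63e-08*1220400/(pi*0.46^2))
= min(1, 0.840933)
= 0.840933
M(t) = 1.2 * 0.840933 = 1.009 %

1.009


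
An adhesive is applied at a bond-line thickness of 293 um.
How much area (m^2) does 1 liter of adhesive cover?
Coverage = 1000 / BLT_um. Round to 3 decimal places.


Coverage = 1000 / 293 = 3.413 m^2

3.413


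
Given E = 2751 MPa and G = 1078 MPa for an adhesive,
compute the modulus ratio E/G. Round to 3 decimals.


E/G ratio = 2751 / 1078 = 2.552

2.552


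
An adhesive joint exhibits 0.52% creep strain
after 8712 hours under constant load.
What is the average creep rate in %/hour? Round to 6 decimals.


Creep rate = strain / time
= 0.52 / 8712
= 0.000060 %/h

0.000060


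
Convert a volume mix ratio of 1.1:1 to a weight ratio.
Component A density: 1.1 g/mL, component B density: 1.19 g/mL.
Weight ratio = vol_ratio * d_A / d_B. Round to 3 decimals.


= 1.1 * 1.1 / 1.19 = 1.017

1.017


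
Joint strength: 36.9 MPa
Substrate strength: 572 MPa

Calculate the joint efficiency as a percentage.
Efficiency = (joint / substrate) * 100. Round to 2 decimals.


Efficiency = (36.9 / 572) * 100 = 6.45%

6.45


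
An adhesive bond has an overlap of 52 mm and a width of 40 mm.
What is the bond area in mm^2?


Bond area = overlap * width
= 52 * 40
= 2080 mm^2

2080


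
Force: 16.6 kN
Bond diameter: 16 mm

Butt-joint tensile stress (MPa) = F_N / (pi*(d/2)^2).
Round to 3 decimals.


F_N = 16.6 * 1000 = 16600.0 N
A = pi*(8.0)^2 = 201.0619 mm^2
stress = 16600.0 / 201.0619 = 82.562 MPa

82.562


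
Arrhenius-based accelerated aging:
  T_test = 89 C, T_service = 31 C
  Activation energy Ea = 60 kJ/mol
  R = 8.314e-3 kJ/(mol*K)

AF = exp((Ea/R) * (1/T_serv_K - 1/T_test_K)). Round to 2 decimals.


T_test_K = 362.15, T_serv_K = 304.15
AF = exp((60/8.314e-3) * (1/304.15 - 1/362.15))
= 44.70

44.70
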